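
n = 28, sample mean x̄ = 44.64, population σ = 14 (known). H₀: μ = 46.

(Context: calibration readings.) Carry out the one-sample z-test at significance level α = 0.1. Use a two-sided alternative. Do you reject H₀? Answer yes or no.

reject H₀: no

SE = σ/√n = 14/√28 = 2.6458
z = (x̄−μ₀)/SE = (44.64−46)/2.6458 = -0.5140
p-value (two-sided) = 0.60723
At α=0.1: p ≥ α → fail to reject H₀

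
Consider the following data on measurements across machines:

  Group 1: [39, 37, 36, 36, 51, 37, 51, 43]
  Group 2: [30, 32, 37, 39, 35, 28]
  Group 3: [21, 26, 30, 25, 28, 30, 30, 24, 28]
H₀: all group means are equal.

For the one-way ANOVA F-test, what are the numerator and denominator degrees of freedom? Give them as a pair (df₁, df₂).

k = 3 groups, N = 23 total
df = (k−1, N−k) = (3−1, 23−3) = (2, 20)

degrees of freedom = [2, 20]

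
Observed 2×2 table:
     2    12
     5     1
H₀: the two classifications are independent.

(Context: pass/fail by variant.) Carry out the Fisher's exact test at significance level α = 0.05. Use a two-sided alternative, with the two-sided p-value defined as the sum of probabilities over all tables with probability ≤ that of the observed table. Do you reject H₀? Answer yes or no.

Margins: r₁=14, r₂=6, c₁=7, c₂=13, n=20
p_obs = C(14,2)·C(6,5)/C(20,7); sum pmf over tables with pmf ≤ p_obs
p-value (two-sided) = 0.00722
At α=0.05: p < α → reject H₀

reject H₀: yes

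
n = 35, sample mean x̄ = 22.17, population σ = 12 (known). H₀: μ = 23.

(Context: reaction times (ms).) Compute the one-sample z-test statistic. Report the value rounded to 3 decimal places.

SE = σ/√n = 12/√35 = 2.0284
z = (x̄−μ₀)/SE = (22.17−23)/2.0284 = -0.4092

test statistic = -0.409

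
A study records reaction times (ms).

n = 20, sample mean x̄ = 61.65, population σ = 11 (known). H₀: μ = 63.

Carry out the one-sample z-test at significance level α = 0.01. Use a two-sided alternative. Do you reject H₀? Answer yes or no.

reject H₀: no

SE = σ/√n = 11/√20 = 2.4597
z = (x̄−μ₀)/SE = (61.65−63)/2.4597 = -0.5489
p-value (two-sided) = 0.58311
At α=0.01: p ≥ α → fail to reject H₀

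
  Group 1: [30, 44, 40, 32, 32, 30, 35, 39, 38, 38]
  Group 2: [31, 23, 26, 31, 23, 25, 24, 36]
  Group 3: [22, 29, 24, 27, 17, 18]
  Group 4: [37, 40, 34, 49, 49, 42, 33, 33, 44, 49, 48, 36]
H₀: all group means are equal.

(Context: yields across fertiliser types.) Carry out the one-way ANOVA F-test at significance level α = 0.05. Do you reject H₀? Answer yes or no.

Group means [35.80, 27.38, 22.83, 41.17], grand mean 33.556
SSB = Σnᵢ(x̄ᵢ−x̄)² = 1740.914; SSW = ΣΣ(x−x̄ᵢ)² = 943.975
MSB = 1740.914/3 = 580.3046; MSW = 943.975/32 = 29.4992
F = MSB/MSW = 19.6719
df = (3, 32)
p-value (upper-tail) = 0.00000
At α=0.05: p < α → reject H₀

reject H₀: yes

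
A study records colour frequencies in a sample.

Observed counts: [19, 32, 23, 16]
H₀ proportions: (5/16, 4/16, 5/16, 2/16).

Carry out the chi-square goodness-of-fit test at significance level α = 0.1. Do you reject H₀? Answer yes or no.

reject H₀: yes

n = 90; E_i = n·p_i = [28.12, 22.50, 28.12, 11.25]
χ² = (19−28.12)²/28.12 + (32−22.50)²/22.50 + (23−28.12)²/28.12 + (16−11.25)²/11.25 = 9.9111
df = 3
p-value (upper-tail) = 0.01934
At α=0.1: p < α → reject H₀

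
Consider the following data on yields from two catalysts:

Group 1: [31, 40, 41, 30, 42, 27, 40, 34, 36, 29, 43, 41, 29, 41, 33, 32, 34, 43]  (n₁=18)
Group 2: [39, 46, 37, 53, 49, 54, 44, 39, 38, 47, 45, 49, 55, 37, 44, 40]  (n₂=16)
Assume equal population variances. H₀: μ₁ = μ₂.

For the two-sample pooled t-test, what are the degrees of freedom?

df = n₁ + n₂ − 2 = 18 + 16 − 2 = 32

degrees of freedom = 32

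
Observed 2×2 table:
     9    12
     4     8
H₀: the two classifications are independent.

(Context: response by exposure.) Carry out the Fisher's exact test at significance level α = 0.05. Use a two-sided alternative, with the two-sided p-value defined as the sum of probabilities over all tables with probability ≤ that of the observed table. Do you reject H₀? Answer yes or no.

Margins: r₁=21, r₂=12, c₁=13, c₂=20, n=33
p_obs = C(21,9)·C(12,4)/C(33,13); sum pmf over tables with pmf ≤ p_obs
p-value (two-sided) = 0.71882
At α=0.05: p ≥ α → fail to reject H₀

reject H₀: no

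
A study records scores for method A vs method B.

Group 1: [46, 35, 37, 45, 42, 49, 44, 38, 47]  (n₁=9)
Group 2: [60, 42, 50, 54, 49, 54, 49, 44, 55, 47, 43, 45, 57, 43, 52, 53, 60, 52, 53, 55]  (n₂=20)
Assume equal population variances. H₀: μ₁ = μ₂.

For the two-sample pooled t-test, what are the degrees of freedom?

df = n₁ + n₂ − 2 = 9 + 20 − 2 = 27

degrees of freedom = 27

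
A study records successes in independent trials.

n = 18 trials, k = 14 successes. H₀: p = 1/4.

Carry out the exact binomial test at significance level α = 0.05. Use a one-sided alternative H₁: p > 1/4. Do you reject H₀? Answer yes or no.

Exact binomial: n=18, k=14, p₀=1/4=0.2500
P(X≥14) from Σ C(n,i)·p₀^i·(1−p₀)^(n−i)
p-value (one-sided, H₁ greater) = 0.00000
At α=0.05: p < α → reject H₀

reject H₀: yes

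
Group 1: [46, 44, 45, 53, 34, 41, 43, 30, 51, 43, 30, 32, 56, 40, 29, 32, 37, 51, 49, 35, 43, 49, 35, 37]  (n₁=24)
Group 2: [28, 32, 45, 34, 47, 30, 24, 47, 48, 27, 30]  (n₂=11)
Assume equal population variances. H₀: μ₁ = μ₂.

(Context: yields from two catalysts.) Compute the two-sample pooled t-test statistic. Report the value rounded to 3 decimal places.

x̄₁=41.042, s₁=7.970, n₁=24
x̄₂=35.636, s₂=9.201, n₂=11
s_p² = [23·7.970² + 10·9.201²]/33 = 69.9244
SE = √(s_p²·(1/24+1/11)) = 3.0447
t = (41.042−35.636)/3.0447 = 1.7753
df = 33

test statistic = 1.775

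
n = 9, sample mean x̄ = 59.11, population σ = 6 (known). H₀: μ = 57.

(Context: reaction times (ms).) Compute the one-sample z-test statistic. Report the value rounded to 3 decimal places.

test statistic = 1.055

SE = σ/√n = 6/√9 = 2.0000
z = (x̄−μ₀)/SE = (59.11−57)/2.0000 = 1.0550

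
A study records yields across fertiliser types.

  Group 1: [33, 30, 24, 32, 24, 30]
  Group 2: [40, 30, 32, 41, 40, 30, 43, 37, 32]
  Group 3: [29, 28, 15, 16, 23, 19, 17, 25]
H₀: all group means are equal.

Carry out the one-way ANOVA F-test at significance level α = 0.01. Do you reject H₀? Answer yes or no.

Group means [28.83, 36.11, 21.50], grand mean 29.130
SSB = Σnᵢ(x̄ᵢ−x̄)² = 904.886; SSW = ΣΣ(x−x̄ᵢ)² = 499.722
MSB = 904.886/2 = 452.4432; MSW = 499.722/20 = 24.9861
F = MSB/MSW = 18.1078
df = (2, 20)
p-value (upper-tail) = 0.00003
At α=0.01: p < α → reject H₀

reject H₀: yes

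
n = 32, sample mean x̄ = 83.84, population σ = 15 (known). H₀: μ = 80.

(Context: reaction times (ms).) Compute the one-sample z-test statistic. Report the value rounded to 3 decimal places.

SE = σ/√n = 15/√32 = 2.6517
z = (x̄−μ₀)/SE = (83.84−80)/2.6517 = 1.4482

test statistic = 1.448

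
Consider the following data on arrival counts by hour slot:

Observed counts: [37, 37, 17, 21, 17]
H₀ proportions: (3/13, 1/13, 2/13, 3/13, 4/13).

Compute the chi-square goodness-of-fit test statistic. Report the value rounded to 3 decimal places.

n = 129; E_i = n·p_i = [29.77, 9.92, 19.85, 29.77, 39.69]
χ² = (37−29.77)²/29.77 + (37−9.92)²/9.92 + (17−19.85)²/19.85 + (21−29.77)²/29.77 + (17−39.69)²/39.69 = 91.6053
df = 4

test statistic = 91.605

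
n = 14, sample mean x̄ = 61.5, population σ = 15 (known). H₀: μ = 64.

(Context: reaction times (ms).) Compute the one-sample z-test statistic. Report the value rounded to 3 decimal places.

SE = σ/√n = 15/√14 = 4.0089
z = (x̄−μ₀)/SE = (61.5−64)/4.0089 = -0.6236

test statistic = -0.624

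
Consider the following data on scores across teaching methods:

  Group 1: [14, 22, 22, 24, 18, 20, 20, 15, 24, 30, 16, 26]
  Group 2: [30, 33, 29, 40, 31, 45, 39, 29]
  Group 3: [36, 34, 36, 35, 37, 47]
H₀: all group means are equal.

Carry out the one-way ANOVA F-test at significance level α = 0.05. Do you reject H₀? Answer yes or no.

Group means [20.92, 34.50, 37.50], grand mean 28.923
SSB = Σnᵢ(x̄ᵢ−x̄)² = 1459.429; SSW = ΣΣ(x−x̄ᵢ)² = 616.417
MSB = 1459.429/2 = 729.7147; MSW = 616.417/23 = 26.8007
F = MSB/MSW = 27.2274
df = (2, 23)
p-value (upper-tail) = 0.00000
At α=0.05: p < α → reject H₀

reject H₀: yes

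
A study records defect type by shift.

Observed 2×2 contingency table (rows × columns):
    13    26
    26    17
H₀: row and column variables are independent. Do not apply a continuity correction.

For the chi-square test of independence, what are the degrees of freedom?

df = (r−1)(c−1) = (2−1)·(2−1) = 1

degrees of freedom = 1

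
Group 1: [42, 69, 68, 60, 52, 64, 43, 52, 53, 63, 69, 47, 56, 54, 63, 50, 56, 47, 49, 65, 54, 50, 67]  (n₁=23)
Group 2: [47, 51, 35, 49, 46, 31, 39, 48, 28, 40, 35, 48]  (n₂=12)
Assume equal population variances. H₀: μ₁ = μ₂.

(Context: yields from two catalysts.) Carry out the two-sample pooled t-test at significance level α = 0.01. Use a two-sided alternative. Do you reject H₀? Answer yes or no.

x̄₁=56.217, s₁=8.415, n₁=23
x̄₂=41.417, s₂=7.786, n₂=12
s_p² = [22·8.415² + 11·7.786²]/33 = 67.4191
SE = √(s_p²·(1/23+1/12)) = 2.9240
t = (56.217−41.417)/2.9240 = 5.0619
df = 33
p-value (two-sided) = 0.00002
At α=0.01: p < α → reject H₀

reject H₀: yes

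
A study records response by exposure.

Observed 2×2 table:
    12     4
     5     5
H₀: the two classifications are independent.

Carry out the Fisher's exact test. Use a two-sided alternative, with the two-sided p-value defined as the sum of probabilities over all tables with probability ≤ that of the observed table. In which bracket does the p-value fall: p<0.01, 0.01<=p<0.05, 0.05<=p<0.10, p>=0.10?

Margins: r₁=16, r₂=10, c₁=17, c₂=9, n=26
p_obs = C(16,12)·C(10,5)/C(26,17); sum pmf over tables with pmf ≤ p_obs
p-value (two-sided) = 0.23412
→ bracket: p>=0.10

p-value bracket: p>=0.10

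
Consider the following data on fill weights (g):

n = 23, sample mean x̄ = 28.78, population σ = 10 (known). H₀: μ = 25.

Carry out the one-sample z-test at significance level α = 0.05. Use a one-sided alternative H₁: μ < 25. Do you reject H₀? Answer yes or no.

SE = σ/√n = 10/√23 = 2.0851
z = (x̄−μ₀)/SE = (28.78−25)/2.0851 = 1.8128
p-value (one-sided, H₁ less) = 0.96507
At α=0.05: p ≥ α → fail to reject H₀

reject H₀: no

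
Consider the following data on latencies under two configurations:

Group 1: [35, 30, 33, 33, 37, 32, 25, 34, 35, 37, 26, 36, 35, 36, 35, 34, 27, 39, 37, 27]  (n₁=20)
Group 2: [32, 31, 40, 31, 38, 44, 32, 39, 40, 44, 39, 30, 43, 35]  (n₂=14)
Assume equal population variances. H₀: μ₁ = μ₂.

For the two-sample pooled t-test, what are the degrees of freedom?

df = n₁ + n₂ − 2 = 20 + 14 − 2 = 32

degrees of freedom = 32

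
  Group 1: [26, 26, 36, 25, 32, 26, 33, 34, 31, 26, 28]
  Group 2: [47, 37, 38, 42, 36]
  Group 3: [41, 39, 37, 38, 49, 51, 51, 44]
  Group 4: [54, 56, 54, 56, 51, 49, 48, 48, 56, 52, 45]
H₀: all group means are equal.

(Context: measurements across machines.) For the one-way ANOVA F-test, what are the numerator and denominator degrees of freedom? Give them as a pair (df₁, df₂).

k = 4 groups, N = 35 total
df = (k−1, N−k) = (4−1, 35−4) = (3, 31)

degrees of freedom = [3, 31]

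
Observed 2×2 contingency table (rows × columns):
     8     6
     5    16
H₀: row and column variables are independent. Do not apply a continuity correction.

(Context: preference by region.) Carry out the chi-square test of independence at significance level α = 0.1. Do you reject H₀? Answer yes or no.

reject H₀: yes

Row totals [14, 21], col totals [13, 22], n=35
χ² = (8−5.20)²/5.20 + (6−8.80)²/8.80 + (5−7.80)²/7.80 + (16−13.20)²/13.20 = 3.9977
df = 1
p-value (upper-tail) = 0.04556
At α=0.1: p < α → reject H₀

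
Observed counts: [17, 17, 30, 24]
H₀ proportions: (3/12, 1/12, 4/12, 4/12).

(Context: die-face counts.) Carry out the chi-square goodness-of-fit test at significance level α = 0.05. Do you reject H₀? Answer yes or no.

n = 88; E_i = n·p_i = [22.00, 7.33, 29.33, 29.33]
χ² = (17−22.00)²/22.00 + (17−7.33)²/7.33 + (30−29.33)²/29.33 + (24−29.33)²/29.33 = 14.8636
df = 3
p-value (upper-tail) = 0.00194
At α=0.05: p < α → reject H₀

reject H₀: yes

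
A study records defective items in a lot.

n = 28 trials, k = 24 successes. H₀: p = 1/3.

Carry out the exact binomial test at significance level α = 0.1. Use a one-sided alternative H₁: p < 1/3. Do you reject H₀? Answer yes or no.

Exact binomial: n=28, k=24, p₀=1/3=0.3333
P(X≤24) from Σ C(n,i)·p₀^i·(1−p₀)^(n−i)
p-value (one-sided, H₁ less) = 1.00000
At α=0.1: p ≥ α → fail to reject H₀

reject H₀: no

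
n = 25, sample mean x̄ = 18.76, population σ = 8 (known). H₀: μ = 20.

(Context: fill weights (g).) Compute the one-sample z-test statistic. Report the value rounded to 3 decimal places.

SE = σ/√n = 8/√25 = 1.6000
z = (x̄−μ₀)/SE = (18.76−20)/1.6000 = -0.7750

test statistic = -0.775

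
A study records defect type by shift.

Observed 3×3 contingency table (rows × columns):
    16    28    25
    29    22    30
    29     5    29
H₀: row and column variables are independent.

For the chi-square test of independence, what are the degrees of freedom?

df = (r−1)(c−1) = (3−1)·(3−1) = 4

degrees of freedom = 4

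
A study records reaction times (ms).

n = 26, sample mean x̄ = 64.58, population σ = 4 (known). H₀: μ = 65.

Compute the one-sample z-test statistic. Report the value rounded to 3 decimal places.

SE = σ/√n = 4/√26 = 0.7845
z = (x̄−μ₀)/SE = (64.58−65)/0.7845 = -0.5354

test statistic = -0.535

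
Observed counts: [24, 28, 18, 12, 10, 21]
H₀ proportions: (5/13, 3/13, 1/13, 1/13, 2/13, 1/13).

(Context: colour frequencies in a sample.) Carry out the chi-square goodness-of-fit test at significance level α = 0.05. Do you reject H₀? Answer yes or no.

n = 113; E_i = n·p_i = [43.46, 26.08, 8.69, 8.69, 17.38, 8.69]
χ² = (24−43.46)²/43.46 + (28−26.08)²/26.08 + (18−8.69)²/8.69 + (12−8.69)²/8.69 + (10−17.38)²/17.38 + (21−8.69)²/8.69 = 40.6454
df = 5
p-value (upper-tail) = 0.00000
At α=0.05: p < α → reject H₀

reject H₀: yes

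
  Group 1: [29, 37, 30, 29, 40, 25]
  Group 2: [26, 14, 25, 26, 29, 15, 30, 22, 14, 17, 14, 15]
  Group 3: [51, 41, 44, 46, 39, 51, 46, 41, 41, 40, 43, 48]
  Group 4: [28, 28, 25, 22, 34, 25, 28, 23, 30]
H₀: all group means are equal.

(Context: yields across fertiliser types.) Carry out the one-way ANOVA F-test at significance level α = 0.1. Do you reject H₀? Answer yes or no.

reject H₀: yes

Group means [31.67, 20.58, 44.25, 27.00], grand mean 31.051
SSB = Σnᵢ(x̄ᵢ−x̄)² = 3555.397; SSW = ΣΣ(x−x̄ᵢ)² = 904.500
MSB = 3555.397/3 = 1185.1325; MSW = 904.500/35 = 25.8429
F = MSB/MSW = 45.8592
df = (3, 35)
p-value (upper-tail) = 0.00000
At α=0.1: p < α → reject H₀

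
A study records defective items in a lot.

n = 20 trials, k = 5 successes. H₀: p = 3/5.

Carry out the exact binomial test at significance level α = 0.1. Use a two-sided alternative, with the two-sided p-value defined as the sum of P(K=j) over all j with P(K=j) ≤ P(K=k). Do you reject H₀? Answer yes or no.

Exact binomial: n=20, k=5, p₀=3/5=0.6000
P(X=j) = C(n,j)·p₀^j·(1−p₀)^(n−j); p = Σ P(X=j) over j with P(X=j) ≤ P(X=5)
p-value (two-sided) = 0.00214
At α=0.1: p < α → reject H₀

reject H₀: yes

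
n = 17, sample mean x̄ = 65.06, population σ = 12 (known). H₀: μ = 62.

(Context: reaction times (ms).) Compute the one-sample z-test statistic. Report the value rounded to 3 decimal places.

test statistic = 1.051

SE = σ/√n = 12/√17 = 2.9104
z = (x̄−μ₀)/SE = (65.06−62)/2.9104 = 1.0514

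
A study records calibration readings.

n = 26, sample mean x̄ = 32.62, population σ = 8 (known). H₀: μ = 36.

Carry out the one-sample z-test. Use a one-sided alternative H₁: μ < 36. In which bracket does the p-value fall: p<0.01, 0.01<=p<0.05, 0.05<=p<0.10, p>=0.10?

SE = σ/√n = 8/√26 = 1.5689
z = (x̄−μ₀)/SE = (32.62−36)/1.5689 = -2.1543
p-value (one-sided, H₁ less) = 0.01561
→ bracket: 0.01<=p<0.05

p-value bracket: 0.01<=p<0.05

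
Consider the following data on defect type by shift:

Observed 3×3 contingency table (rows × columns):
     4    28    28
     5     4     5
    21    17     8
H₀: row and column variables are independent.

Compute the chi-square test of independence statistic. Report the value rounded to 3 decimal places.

test statistic = 24.285

Row totals [60, 14, 46], col totals [30, 49, 41], n=120
χ² = (4−15.00)²/15.00 + (28−24.50)²/24.50 + (28−20.50)²/20.50 + (5−3.50)²/3.50 + (4−5.72)²/5.72 + (5−4.78)²/4.78 + (21−11.50)²/11.50 + (17−18.78)²/18.78 + (8−15.72)²/15.72 = 24.2847
df = 4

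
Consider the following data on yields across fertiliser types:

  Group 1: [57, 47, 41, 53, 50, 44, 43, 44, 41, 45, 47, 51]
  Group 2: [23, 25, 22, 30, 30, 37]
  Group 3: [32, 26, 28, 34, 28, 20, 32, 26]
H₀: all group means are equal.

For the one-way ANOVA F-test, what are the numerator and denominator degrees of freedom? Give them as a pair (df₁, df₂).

k = 3 groups, N = 26 total
df = (k−1, N−k) = (3−1, 26−3) = (2, 23)

degrees of freedom = [2, 23]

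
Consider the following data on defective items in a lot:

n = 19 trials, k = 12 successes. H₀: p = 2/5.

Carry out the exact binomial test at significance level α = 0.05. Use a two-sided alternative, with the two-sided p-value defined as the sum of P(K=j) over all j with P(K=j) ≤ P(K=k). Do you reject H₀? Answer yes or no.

reject H₀: no

Exact binomial: n=19, k=12, p₀=2/5=0.4000
P(X=j) = C(n,j)·p₀^j·(1−p₀)^(n−j); p = Σ P(X=j) over j with P(X=j) ≤ P(X=12)
p-value (two-sided) = 0.05819
At α=0.05: p ≥ α → fail to reject H₀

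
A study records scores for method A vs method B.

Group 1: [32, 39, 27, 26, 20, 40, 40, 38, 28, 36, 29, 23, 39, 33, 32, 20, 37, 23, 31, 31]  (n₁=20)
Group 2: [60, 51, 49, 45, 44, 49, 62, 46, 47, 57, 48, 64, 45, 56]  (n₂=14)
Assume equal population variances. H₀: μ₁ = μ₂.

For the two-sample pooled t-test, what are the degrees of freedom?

df = n₁ + n₂ − 2 = 20 + 14 − 2 = 32

degrees of freedom = 32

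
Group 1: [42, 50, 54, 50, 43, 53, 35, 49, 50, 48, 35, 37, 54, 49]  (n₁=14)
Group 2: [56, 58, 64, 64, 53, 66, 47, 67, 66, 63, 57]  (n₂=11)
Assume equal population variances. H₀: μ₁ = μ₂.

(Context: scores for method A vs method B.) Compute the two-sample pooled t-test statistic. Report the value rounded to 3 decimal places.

x̄₁=46.357, s₁=6.755, n₁=14
x̄₂=60.091, s₂=6.395, n₂=11
s_p² = [13·6.755² + 10·6.395²]/23 = 43.5706
SE = √(s_p²·(1/14+1/11)) = 2.6595
t = (46.357−60.091)/2.6595 = -5.1640
df = 23

test statistic = -5.164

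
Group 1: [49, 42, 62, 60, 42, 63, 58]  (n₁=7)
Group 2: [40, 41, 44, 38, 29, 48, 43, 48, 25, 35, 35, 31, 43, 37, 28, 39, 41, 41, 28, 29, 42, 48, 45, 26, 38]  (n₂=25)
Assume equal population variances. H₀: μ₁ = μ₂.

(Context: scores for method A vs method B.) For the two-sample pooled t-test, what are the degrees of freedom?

df = n₁ + n₂ − 2 = 7 + 25 − 2 = 30

degrees of freedom = 30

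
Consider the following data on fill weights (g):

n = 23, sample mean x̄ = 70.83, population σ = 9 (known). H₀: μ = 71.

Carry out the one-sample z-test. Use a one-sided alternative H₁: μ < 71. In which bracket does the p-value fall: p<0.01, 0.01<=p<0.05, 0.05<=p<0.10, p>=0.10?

p-value bracket: p>=0.10

SE = σ/√n = 9/√23 = 1.8766
z = (x̄−μ₀)/SE = (70.83−71)/1.8766 = -0.0906
p-value (one-sided, H₁ less) = 0.46391
→ bracket: p>=0.10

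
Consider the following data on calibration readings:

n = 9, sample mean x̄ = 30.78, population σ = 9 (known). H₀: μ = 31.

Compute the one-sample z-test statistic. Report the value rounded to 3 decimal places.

test statistic = -0.073

SE = σ/√n = 9/√9 = 3.0000
z = (x̄−μ₀)/SE = (30.78−31)/3.0000 = -0.0733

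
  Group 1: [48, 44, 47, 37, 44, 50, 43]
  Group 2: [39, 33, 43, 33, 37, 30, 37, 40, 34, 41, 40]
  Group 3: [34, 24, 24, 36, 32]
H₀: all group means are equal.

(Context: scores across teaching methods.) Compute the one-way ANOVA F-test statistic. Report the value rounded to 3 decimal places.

test statistic = 16.170

Group means [44.71, 37.00, 30.00], grand mean 37.826
SSB = Σnᵢ(x̄ᵢ−x̄)² = 645.876; SSW = ΣΣ(x−x̄ᵢ)² = 399.429
MSB = 645.876/2 = 322.9379; MSW = 399.429/20 = 19.9714
F = MSB/MSW = 16.1700
df = (2, 20)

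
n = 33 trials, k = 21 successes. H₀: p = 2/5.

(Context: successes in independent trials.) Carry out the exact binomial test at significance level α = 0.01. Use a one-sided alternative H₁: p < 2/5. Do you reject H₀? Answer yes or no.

Exact binomial: n=33, k=21, p₀=2/5=0.4000
P(X≤21) from Σ C(n,i)·p₀^i·(1−p₀)^(n−i)
p-value (one-sided, H₁ less) = 0.99823
At α=0.01: p ≥ α → fail to reject H₀

reject H₀: no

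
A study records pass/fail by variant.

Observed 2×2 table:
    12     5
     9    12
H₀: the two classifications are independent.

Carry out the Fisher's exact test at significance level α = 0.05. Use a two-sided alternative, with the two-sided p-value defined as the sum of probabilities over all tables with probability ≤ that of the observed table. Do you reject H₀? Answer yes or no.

Margins: r₁=17, r₂=21, c₁=21, c₂=17, n=38
p_obs = C(17,12)·C(21,9)/C(38,21); sum pmf over tables with pmf ≤ p_obs
p-value (two-sided) = 0.11127
At α=0.05: p ≥ α → fail to reject H₀

reject H₀: no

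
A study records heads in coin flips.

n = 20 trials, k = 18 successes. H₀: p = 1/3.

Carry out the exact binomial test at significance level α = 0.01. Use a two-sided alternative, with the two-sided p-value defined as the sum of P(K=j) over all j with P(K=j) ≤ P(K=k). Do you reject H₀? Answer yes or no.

reject H₀: yes

Exact binomial: n=20, k=18, p₀=1/3=0.3333
P(X=j) = C(n,j)·p₀^j·(1−p₀)^(n−j); p = Σ P(X=j) over j with P(X=j) ≤ P(X=18)
p-value (two-sided) = 0.00000
At α=0.01: p < α → reject H₀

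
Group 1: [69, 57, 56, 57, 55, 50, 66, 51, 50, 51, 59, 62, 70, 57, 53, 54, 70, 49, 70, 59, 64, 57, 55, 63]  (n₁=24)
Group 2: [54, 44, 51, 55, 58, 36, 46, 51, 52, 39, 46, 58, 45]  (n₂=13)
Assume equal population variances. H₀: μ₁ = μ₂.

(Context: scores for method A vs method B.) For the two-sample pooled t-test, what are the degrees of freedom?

df = n₁ + n₂ − 2 = 24 + 13 − 2 = 35

degrees of freedom = 35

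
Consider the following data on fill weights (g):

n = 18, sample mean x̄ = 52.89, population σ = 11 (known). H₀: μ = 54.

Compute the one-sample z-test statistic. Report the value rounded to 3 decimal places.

test statistic = -0.428

SE = σ/√n = 11/√18 = 2.5927
z = (x̄−μ₀)/SE = (52.89−54)/2.5927 = -0.4281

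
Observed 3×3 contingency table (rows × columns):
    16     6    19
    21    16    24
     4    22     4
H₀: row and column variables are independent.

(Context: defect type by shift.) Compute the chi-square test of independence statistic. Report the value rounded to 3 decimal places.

Row totals [41, 61, 30], col totals [41, 44, 47], n=132
χ² = (16−12.73)²/12.73 + (6−13.67)²/13.67 + (19−14.60)²/14.60 + (21−18.95)²/18.95 + (16−20.33)²/20.33 + (24−21.72)²/21.72 + (4−9.32)²/9.32 + (22−10.00)²/10.00 + (4−10.68)²/10.68 = 29.4654
df = 4

test statistic = 29.465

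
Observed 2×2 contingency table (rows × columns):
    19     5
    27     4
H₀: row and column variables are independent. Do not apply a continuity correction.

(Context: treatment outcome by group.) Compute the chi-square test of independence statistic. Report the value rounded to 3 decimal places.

Row totals [24, 31], col totals [46, 9], n=55
χ² = (19−20.07)²/20.07 + (5−3.93)²/3.93 + (27−25.93)²/25.93 + (4−5.07)²/5.07 = 0.6216
df = 1

test statistic = 0.622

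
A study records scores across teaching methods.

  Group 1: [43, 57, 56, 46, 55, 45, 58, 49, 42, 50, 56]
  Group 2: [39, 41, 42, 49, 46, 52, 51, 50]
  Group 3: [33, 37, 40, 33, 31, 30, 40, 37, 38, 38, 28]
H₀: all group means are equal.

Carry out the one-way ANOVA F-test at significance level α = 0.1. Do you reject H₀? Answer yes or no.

Group means [50.64, 46.25, 35.00], grand mean 43.733
SSB = Σnᵢ(x̄ᵢ−x̄)² = 1413.821; SSW = ΣΣ(x−x̄ᵢ)² = 710.045
MSB = 1413.821/2 = 706.9106; MSW = 710.045/27 = 26.2980
F = MSB/MSW = 26.8808
df = (2, 27)
p-value (upper-tail) = 0.00000
At α=0.1: p < α → reject H₀

reject H₀: yes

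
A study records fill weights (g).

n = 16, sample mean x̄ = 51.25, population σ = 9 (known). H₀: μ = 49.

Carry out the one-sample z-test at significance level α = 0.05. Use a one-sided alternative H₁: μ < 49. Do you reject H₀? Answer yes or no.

reject H₀: no

SE = σ/√n = 9/√16 = 2.2500
z = (x̄−μ₀)/SE = (51.25−49)/2.2500 = 1.0000
p-value (one-sided, H₁ less) = 0.84134
At α=0.05: p ≥ α → fail to reject H₀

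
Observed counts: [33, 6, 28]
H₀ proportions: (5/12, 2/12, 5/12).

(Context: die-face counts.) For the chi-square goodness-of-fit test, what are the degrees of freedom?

degrees of freedom = 2

df = k − 1 = 3 − 1 = 2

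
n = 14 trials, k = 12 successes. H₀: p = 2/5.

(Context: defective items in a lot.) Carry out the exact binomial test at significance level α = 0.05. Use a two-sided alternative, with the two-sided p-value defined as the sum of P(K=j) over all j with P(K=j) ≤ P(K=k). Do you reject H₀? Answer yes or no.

reject H₀: yes

Exact binomial: n=14, k=12, p₀=2/5=0.4000
P(X=j) = C(n,j)·p₀^j·(1−p₀)^(n−j); p = Σ P(X=j) over j with P(X=j) ≤ P(X=12)
p-value (two-sided) = 0.00061
At α=0.05: p < α → reject H₀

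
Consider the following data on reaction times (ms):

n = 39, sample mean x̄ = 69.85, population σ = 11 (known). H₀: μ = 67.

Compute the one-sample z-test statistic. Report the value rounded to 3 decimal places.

SE = σ/√n = 11/√39 = 1.7614
z = (x̄−μ₀)/SE = (69.85−67)/1.7614 = 1.6180

test statistic = 1.618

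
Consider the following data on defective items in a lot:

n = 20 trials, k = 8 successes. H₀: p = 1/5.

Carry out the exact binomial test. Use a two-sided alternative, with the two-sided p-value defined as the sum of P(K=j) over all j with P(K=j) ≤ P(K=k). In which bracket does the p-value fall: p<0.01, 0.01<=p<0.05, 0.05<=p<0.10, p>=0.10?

Exact binomial: n=20, k=8, p₀=1/5=0.2000
P(X=j) = C(n,j)·p₀^j·(1−p₀)^(n−j); p = Σ P(X=j) over j with P(X=j) ≤ P(X=8)
p-value (two-sided) = 0.04367
→ bracket: 0.01<=p<0.05

p-value bracket: 0.01<=p<0.05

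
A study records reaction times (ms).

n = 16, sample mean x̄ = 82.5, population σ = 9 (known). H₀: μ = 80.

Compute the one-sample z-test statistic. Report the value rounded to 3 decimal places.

SE = σ/√n = 9/√16 = 2.2500
z = (x̄−μ₀)/SE = (82.5−80)/2.2500 = 1.1111

test statistic = 1.111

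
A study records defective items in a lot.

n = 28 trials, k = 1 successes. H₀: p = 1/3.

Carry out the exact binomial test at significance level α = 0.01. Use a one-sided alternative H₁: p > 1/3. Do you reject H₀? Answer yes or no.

reject H₀: no

Exact binomial: n=28, k=1, p₀=1/3=0.3333
P(X≥1) from Σ C(n,i)·p₀^i·(1−p₀)^(n−i)
p-value (one-sided, H₁ greater) = 0.99999
At α=0.01: p ≥ α → fail to reject H₀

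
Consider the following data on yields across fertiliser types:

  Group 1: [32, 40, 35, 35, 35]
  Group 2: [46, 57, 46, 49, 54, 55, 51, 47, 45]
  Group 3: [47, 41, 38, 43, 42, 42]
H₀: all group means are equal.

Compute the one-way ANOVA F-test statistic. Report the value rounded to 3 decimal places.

test statistic = 25.931

Group means [35.40, 50.00, 42.17], grand mean 44.000
SSB = Σnᵢ(x̄ᵢ−x̄)² = 713.967; SSW = ΣΣ(x−x̄ᵢ)² = 234.033
MSB = 713.967/2 = 356.9833; MSW = 234.033/17 = 13.7667
F = MSB/MSW = 25.9310
df = (2, 17)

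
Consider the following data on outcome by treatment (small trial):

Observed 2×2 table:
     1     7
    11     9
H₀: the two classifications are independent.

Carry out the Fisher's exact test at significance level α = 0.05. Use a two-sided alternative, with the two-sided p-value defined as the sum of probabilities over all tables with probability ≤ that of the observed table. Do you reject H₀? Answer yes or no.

Margins: r₁=8, r₂=20, c₁=12, c₂=16, n=28
p_obs = C(8,1)·C(20,11)/C(28,12); sum pmf over tables with pmf ≤ p_obs
p-value (two-sided) = 0.08822
At α=0.05: p ≥ α → fail to reject H₀

reject H₀: no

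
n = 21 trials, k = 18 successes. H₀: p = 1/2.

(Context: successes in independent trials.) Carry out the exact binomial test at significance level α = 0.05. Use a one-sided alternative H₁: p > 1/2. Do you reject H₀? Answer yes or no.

reject H₀: yes

Exact binomial: n=21, k=18, p₀=1/2=0.5000
P(X≥18) from Σ C(n,i)·p₀^i·(1−p₀)^(n−i)
p-value (one-sided, H₁ greater) = 0.00074
At α=0.05: p < α → reject H₀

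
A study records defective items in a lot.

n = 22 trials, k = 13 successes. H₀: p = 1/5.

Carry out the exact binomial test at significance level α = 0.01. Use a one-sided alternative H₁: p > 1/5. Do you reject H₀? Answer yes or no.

Exact binomial: n=22, k=13, p₀=1/5=0.2000
P(X≥13) from Σ C(n,i)·p₀^i·(1−p₀)^(n−i)
p-value (one-sided, H₁ greater) = 0.00006
At α=0.01: p < α → reject H₀

reject H₀: yes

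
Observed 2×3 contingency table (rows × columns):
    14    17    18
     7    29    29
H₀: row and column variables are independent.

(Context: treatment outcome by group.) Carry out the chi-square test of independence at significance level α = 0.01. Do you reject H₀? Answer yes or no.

Row totals [49, 65], col totals [21, 46, 47], n=114
χ² = (14−9.03)²/9.03 + (17−19.77)²/19.77 + (18−20.20)²/20.20 + (7−11.97)²/11.97 + (29−26.23)²/26.23 + (29−26.80)²/26.80 = 5.9090
df = 2
p-value (upper-tail) = 0.05210
At α=0.01: p ≥ α → fail to reject H₀

reject H₀: no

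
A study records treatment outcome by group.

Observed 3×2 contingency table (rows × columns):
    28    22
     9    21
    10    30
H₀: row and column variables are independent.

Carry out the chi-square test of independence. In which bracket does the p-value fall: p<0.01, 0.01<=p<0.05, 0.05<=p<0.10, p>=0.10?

p-value bracket: p<0.01

Row totals [50, 30, 40], col totals [47, 73], n=120
χ² = (28−19.58)²/19.58 + (22−30.42)²/30.42 + (9−11.75)²/11.75 + (21−18.25)²/18.25 + (10−15.67)²/15.67 + (30−24.33)²/24.33 = 10.3737
df = 2
p-value (upper-tail) = 0.00559
→ bracket: p<0.01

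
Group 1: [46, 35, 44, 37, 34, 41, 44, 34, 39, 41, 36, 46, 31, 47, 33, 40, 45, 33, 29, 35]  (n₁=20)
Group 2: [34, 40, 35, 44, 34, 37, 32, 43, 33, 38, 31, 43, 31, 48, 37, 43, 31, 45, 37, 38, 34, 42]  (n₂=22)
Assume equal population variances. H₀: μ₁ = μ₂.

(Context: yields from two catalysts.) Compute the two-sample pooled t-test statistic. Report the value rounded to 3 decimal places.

test statistic = 0.471

x̄₁=38.500, s₁=5.539, n₁=20
x̄₂=37.727, s₂=5.101, n₂=22
s_p² = [19·5.539² + 21·5.101²]/40 = 28.2341
SE = √(s_p²·(1/20+1/22)) = 1.6417
t = (38.500−37.727)/1.6417 = 0.4707
df = 40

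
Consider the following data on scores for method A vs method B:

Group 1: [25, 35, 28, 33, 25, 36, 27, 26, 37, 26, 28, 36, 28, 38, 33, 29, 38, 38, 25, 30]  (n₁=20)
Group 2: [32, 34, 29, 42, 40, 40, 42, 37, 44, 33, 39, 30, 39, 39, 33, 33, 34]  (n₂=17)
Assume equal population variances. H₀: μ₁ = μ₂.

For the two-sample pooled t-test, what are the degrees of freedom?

df = n₁ + n₂ − 2 = 20 + 17 − 2 = 35

degrees of freedom = 35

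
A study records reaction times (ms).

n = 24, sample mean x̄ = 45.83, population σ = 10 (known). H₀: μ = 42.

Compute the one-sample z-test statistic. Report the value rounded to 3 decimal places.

SE = σ/√n = 10/√24 = 2.0412
z = (x̄−μ₀)/SE = (45.83−42)/2.0412 = 1.8763

test statistic = 1.876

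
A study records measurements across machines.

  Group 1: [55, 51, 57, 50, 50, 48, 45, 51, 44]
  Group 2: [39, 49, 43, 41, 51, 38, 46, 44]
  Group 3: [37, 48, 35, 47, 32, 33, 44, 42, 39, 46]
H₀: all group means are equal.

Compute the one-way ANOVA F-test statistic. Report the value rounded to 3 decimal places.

test statistic = 9.159

Group means [50.11, 43.88, 40.30], grand mean 44.630
SSB = Σnᵢ(x̄ᵢ−x̄)² = 462.432; SSW = ΣΣ(x−x̄ᵢ)² = 605.864
MSB = 462.432/2 = 231.2162; MSW = 605.864/24 = 25.2443
F = MSB/MSW = 9.1591
df = (2, 24)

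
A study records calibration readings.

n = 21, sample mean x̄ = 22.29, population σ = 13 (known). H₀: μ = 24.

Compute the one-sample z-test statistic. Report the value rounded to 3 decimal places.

test statistic = -0.603

SE = σ/√n = 13/√21 = 2.8368
z = (x̄−μ₀)/SE = (22.29−24)/2.8368 = -0.6028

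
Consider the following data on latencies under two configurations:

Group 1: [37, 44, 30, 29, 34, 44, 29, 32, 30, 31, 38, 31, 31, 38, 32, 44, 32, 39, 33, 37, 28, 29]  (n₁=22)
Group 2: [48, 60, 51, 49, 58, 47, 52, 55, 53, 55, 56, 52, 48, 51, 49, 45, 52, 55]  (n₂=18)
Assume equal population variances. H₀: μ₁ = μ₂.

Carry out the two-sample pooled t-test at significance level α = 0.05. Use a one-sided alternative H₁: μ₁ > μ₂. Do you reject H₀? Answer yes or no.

reject H₀: no

x̄₁=34.182, s₁=5.151, n₁=22
x̄₂=52.000, s₂=3.985, n₂=18
s_p² = [21·5.151² + 17·3.985²]/38 = 21.7703
SE = √(s_p²·(1/22+1/18)) = 1.4829
t = (34.182−52.000)/1.4829 = -12.0157
df = 38
p-value (one-sided, H₁ greater) = 1.00000
At α=0.05: p ≥ α → fail to reject H₀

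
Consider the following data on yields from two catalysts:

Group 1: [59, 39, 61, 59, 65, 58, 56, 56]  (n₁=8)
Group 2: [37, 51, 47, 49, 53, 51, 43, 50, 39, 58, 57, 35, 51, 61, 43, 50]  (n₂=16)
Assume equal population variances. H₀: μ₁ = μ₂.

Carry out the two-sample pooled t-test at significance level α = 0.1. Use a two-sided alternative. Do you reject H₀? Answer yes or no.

reject H₀: yes

x̄₁=56.625, s₁=7.689, n₁=8
x̄₂=48.438, s₂=7.438, n₂=16
s_p² = [7·7.689² + 15·7.438²]/22 = 56.5369
SE = √(s_p²·(1/8+1/16)) = 3.2559
t = (56.625−48.438)/3.2559 = 2.5147
df = 22
p-value (two-sided) = 0.01972
At α=0.1: p < α → reject H₀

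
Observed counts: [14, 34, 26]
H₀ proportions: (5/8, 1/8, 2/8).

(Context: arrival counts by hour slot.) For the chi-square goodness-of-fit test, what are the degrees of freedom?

degrees of freedom = 2

df = k − 1 = 3 − 1 = 2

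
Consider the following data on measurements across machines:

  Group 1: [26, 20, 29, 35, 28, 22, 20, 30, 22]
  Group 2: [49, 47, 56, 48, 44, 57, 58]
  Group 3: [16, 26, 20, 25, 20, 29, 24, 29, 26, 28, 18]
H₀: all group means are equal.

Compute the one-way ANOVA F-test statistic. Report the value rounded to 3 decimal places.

test statistic = 73.117

Group means [25.78, 51.29, 23.73], grand mean 31.556
SSB = Σnᵢ(x̄ᵢ−x̄)² = 3699.501; SSW = ΣΣ(x−x̄ᵢ)² = 607.166
MSB = 3699.501/2 = 1849.7504; MSW = 607.166/24 = 25.2986
F = MSB/MSW = 73.1168
df = (2, 24)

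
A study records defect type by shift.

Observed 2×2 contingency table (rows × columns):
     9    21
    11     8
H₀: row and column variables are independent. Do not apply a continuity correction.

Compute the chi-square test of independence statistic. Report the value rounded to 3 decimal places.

test statistic = 3.747

Row totals [30, 19], col totals [20, 29], n=49
χ² = (9−12.24)²/12.24 + (21−17.76)²/17.76 + (11−7.76)²/7.76 + (8−11.24)²/11.24 = 3.7470
df = 1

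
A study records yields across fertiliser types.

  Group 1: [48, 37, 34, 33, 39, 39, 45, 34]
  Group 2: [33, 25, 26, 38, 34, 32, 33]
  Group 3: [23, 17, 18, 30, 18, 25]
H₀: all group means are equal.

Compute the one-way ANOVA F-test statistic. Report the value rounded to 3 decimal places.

test statistic = 18.817

Group means [38.62, 31.57, 21.83], grand mean 31.476
SSB = Σnᵢ(x̄ᵢ−x̄)² = 966.815; SSW = ΣΣ(x−x̄ᵢ)² = 462.423
MSB = 966.815/2 = 483.4077; MSW = 462.423/18 = 25.6901
F = MSB/MSW = 18.8169
df = (2, 18)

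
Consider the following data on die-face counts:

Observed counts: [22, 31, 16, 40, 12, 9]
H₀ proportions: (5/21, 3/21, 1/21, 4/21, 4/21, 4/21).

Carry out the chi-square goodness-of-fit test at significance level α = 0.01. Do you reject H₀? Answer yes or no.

n = 130; E_i = n·p_i = [30.95, 18.57, 6.19, 24.76, 24.76, 24.76]
χ² = (22−30.95)²/30.95 + (31−18.57)²/18.57 + (16−6.19)²/6.19 + (40−24.76)²/24.76 + (12−24.76)²/24.76 + (9−24.76)²/24.76 = 52.4388
df = 5
p-value (upper-tail) = 0.00000
At α=0.01: p < α → reject H₀

reject H₀: yes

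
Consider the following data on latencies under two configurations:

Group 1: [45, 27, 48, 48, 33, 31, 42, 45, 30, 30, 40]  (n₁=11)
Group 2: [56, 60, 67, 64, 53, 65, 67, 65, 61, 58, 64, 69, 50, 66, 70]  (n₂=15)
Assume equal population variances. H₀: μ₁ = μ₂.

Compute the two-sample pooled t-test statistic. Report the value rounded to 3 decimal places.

x̄₁=38.091, s₁=8.006, n₁=11
x̄₂=62.333, s₂=5.888, n₂=15
s_p² = [10·8.006² + 14·5.888²]/24 = 46.9268
SE = √(s_p²·(1/11+1/15)) = 2.7193
t = (38.091−62.333)/2.7193 = -8.9150
df = 24

test statistic = -8.915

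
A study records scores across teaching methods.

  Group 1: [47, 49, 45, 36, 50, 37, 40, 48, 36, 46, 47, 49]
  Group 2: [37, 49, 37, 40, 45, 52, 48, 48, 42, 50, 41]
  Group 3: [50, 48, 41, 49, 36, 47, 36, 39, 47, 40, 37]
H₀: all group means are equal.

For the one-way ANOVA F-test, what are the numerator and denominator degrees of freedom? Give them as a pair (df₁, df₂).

degrees of freedom = [2, 31]

k = 3 groups, N = 34 total
df = (k−1, N−k) = (3−1, 34−3) = (2, 31)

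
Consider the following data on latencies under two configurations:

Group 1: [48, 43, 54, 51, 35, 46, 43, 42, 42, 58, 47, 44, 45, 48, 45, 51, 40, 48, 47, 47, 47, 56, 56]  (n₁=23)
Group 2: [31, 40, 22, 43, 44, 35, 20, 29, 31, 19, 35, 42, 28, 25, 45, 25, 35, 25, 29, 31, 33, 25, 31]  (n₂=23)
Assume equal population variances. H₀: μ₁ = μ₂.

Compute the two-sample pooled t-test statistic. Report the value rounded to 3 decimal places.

x̄₁=47.087, s₁=5.477, n₁=23
x̄₂=31.435, s₂=7.585, n₂=23
s_p² = [22·5.477² + 22·7.585²]/44 = 43.7609
SE = √(s_p²·(1/23+1/23)) = 1.9507
t = (47.087−31.435)/1.9507 = 8.0238
df = 44

test statistic = 8.024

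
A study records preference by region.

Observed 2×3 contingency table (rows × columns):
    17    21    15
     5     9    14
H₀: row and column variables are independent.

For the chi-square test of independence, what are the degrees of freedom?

df = (r−1)(c−1) = (2−1)·(3−1) = 2

degrees of freedom = 2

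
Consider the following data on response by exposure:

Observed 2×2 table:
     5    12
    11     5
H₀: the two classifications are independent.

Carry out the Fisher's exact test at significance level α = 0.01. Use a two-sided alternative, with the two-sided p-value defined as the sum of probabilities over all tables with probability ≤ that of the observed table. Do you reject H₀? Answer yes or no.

reject H₀: no

Margins: r₁=17, r₂=16, c₁=16, c₂=17, n=33
p_obs = C(17,5)·C(16,11)/C(33,16); sum pmf over tables with pmf ≤ p_obs
p-value (two-sided) = 0.03808
At α=0.01: p ≥ α → fail to reject H₀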